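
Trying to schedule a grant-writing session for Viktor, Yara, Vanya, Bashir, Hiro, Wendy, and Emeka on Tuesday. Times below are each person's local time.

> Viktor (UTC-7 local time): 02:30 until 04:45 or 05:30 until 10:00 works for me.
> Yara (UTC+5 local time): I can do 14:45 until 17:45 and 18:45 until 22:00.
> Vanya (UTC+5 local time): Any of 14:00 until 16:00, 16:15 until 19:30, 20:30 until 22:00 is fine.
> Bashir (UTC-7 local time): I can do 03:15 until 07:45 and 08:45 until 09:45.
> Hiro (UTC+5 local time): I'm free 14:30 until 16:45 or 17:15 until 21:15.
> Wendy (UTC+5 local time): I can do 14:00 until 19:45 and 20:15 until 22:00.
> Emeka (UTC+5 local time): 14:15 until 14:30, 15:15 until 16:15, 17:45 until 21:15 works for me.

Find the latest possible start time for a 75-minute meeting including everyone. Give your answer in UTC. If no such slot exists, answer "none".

none

Viktor in UTC: 09:30-11:45, 12:30-17:00 (add 7h to convert from UTC-7).
Yara in UTC: 09:45-12:45, 13:45-17:00 (subtract 5h to convert from UTC+5).
Vanya in UTC: 09:00-11:00, 11:15-14:30, 15:30-17:00 (subtract 5h to convert from UTC+5).
Bashir in UTC: 10:15-14:45, 15:45-16:45 (add 7h to convert from UTC-7).
Hiro in UTC: 09:30-11:45, 12:15-16:15 (subtract 5h to convert from UTC+5).
Wendy in UTC: 09:00-14:45, 15:15-17:00 (subtract 5h to convert from UTC+5).
Emeka in UTC: 09:15-09:30, 10:15-11:15, 12:45-16:15 (subtract 5h to convert from UTC+5).
Viktor ∩ Yara: 09:45-11:45, 12:30-12:45, 13:45-17:00.
Viktor ∩ Yara ∩ Vanya: 09:45-11:00, 11:15-11:45, 12:30-12:45, 13:45-14:30, 15:30-17:00.
Viktor ∩ Yara ∩ Vanya ∩ Bashir: 10:15-11:00, 11:15-11:45, 12:30-12:45, 13:45-14:30, 15:45-16:45.
Viktor ∩ Yara ∩ Vanya ∩ Bashir ∩ Hiro: 10:15-11:00, 11:15-11:45, 12:30-12:45, 13:45-14:30, 15:45-16:15.
Viktor ∩ Yara ∩ Vanya ∩ Bashir ∩ Hiro ∩ Wendy: 10:15-11:00, 11:15-11:45, 12:30-12:45, 13:45-14:30, 15:45-16:15.
Viktor ∩ Yara ∩ Vanya ∩ Bashir ∩ Hiro ∩ Wendy ∩ Emeka: 10:15-11:00, 13:45-14:30, 15:45-16:15.
No common window is at least 75 minutes long.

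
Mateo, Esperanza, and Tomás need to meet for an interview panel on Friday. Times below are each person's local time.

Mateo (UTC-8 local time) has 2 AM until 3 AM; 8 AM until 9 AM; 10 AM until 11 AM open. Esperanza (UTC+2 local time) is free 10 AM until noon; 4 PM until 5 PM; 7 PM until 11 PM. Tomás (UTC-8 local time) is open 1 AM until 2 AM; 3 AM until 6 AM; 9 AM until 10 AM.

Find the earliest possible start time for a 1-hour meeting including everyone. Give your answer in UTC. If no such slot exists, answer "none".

none

Mateo in UTC: 10:00-11:00, 16:00-17:00, 18:00-19:00 (add 8h to convert from UTC-8).
Esperanza in UTC: 08:00-10:00, 14:00-15:00, 17:00-21:00 (subtract 2h to convert from UTC+2).
Tomás in UTC: 09:00-10:00, 11:00-14:00, 17:00-18:00 (add 8h to convert from UTC-8).
Mateo ∩ Esperanza: 18:00-19:00.
Mateo ∩ Esperanza ∩ Tomás: ∅.
There is no time when everyone is free.
No common window is at least 60 minutes long.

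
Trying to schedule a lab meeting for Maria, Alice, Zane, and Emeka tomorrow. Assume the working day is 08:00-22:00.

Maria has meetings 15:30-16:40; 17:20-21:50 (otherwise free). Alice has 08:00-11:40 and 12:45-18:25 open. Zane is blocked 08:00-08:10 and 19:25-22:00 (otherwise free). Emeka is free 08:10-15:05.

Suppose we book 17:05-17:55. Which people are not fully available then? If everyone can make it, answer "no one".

Maria free: 08:00-15:30, 16:40-17:20, 21:50-22:00 (invert busy blocks within the working day).
Alice free: 08:00-11:40, 12:45-18:25.
Zane free: 08:10-19:25 (invert busy blocks within the working day).
Emeka free: 08:10-15:05.
Maria: not fully free for 17:05-17:55. Alice: free for 17:05-17:55. Zane: free for 17:05-17:55. Emeka: not fully free for 17:05-17:55.

Emeka, Maria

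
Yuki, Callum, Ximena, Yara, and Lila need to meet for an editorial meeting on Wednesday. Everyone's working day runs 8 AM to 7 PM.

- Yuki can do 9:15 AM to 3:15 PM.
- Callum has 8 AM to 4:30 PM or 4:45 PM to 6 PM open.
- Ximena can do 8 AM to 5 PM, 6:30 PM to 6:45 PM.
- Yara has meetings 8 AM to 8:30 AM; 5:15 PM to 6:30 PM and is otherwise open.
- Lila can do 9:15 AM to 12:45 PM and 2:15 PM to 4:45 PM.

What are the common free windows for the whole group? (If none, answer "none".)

09:15-12:45, 14:15-15:15

Yuki free: 09:15-15:15.
Callum free: 08:00-16:30, 16:45-18:00.
Ximena free: 08:00-17:00, 18:30-18:45.
Yara free: 08:30-17:15, 18:30-19:00 (invert busy blocks within the working day).
Lila free: 09:15-12:45, 14:15-16:45.
Yuki ∩ Callum: 09:15-15:15.
Yuki ∩ Callum ∩ Ximena: 09:15-15:15.
Yuki ∩ Callum ∩ Ximena ∩ Yara: 09:15-15:15.
Yuki ∩ Callum ∩ Ximena ∩ Yara ∩ Lila: 09:15-12:45, 14:15-15:15.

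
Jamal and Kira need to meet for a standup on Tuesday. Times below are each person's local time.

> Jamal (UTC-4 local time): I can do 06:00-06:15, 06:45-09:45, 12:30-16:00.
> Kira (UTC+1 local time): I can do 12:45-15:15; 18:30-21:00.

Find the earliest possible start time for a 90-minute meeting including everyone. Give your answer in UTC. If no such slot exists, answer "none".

11:45

Jamal in UTC: 10:00-10:15, 10:45-13:45, 16:30-20:00 (add 4h to convert from UTC-4).
Kira in UTC: 11:45-14:15, 17:30-20:00 (subtract 1h to convert from UTC+1).
Jamal ∩ Kira: 11:45-13:45, 17:30-20:00.
Those are the intersection windows.
The first common window of at least 90 minutes is 11:45-13:45, so the earliest start is 11:45.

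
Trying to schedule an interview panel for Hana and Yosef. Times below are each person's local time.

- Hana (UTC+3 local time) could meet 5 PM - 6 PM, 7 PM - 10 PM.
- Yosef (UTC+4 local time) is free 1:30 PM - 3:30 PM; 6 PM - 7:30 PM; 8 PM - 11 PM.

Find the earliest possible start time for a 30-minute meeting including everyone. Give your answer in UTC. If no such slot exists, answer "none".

Hana in UTC: 14:00-15:00, 16:00-19:00 (subtract 3h to convert from UTC+3).
Yosef in UTC: 09:30-11:30, 14:00-15:30, 16:00-19:00 (subtract 4h to convert from UTC+4).
Hana ∩ Yosef: 14:00-15:00, 16:00-19:00.
The first common window of at least 30 minutes is 14:00-15:00, so the earliest start is 14:00.

14:00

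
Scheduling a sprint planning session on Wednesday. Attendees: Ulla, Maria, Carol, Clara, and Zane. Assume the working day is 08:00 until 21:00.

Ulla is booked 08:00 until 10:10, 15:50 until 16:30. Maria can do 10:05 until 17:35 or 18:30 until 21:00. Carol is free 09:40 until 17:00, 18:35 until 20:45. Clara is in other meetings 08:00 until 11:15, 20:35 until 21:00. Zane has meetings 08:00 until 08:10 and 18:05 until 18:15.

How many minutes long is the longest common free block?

275

Ulla free: 10:10-15:50, 16:30-21:00 (invert busy blocks within the working day).
Maria free: 10:05-17:35, 18:30-21:00.
Carol free: 09:40-17:00, 18:35-20:45.
Clara free: 11:15-20:35 (invert busy blocks within the working day).
Zane free: 08:10-18:05, 18:15-21:00 (invert busy blocks within the working day).
Ulla ∩ Maria: 10:10-15:50, 16:30-17:35, 18:30-21:00.
Ulla ∩ Maria ∩ Carol: 10:10-15:50, 16:30-17:00, 18:35-20:45.
Ulla ∩ Maria ∩ Carol ∩ Clara: 11:15-15:50, 16:30-17:00, 18:35-20:35.
Ulla ∩ Maria ∩ Carol ∩ Clara ∩ Zane: 11:15-15:50, 16:30-17:00, 18:35-20:35.
The longest is 11:15-15:50 at 275 minutes.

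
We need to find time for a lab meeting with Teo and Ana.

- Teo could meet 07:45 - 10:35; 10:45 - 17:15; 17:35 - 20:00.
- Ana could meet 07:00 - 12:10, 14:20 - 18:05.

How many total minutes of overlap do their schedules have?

Teo ∩ Ana: 07:45-10:35, 10:45-12:10, 14:20-17:15, 17:35-18:05.
Those are the intersection windows.
Summing the common windows: 170 + 85 + 175 + 30 = 460 minutes.

460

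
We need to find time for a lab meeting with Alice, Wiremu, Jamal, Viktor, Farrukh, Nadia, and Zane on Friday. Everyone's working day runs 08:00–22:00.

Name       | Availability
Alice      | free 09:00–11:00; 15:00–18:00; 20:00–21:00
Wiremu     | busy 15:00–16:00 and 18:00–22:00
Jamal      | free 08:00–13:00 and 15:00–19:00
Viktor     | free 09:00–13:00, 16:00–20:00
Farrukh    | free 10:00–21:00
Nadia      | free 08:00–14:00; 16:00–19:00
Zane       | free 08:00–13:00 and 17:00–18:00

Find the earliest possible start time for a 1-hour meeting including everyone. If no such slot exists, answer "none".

Alice free: 09:00-11:00, 15:00-18:00, 20:00-21:00.
Wiremu free: 08:00-15:00, 16:00-18:00 (invert busy blocks within the working day).
Jamal free: 08:00-13:00, 15:00-19:00.
Viktor free: 09:00-13:00, 16:00-20:00.
Farrukh free: 10:00-21:00.
Nadia free: 08:00-14:00, 16:00-19:00.
Zane free: 08:00-13:00, 17:00-18:00.
Alice ∩ Wiremu: 09:00-11:00, 16:00-18:00.
Alice ∩ Wiremu ∩ Jamal: 09:00-11:00, 16:00-18:00.
Alice ∩ Wiremu ∩ Jamal ∩ Viktor: 09:00-11:00, 16:00-18:00.
Alice ∩ Wiremu ∩ Jamal ∩ Viktor ∩ Farrukh: 10:00-11:00, 16:00-18:00.
Alice ∩ Wiremu ∩ Jamal ∩ Viktor ∩ Farrukh ∩ Nadia: 10:00-11:00, 16:00-18:00.
Alice ∩ Wiremu ∩ Jamal ∩ Viktor ∩ Farrukh ∩ Nadia ∩ Zane: 10:00-11:00, 17:00-18:00.
The first common window of at least 60 minutes is 10:00-11:00, so the earliest start is 10:00.

10:00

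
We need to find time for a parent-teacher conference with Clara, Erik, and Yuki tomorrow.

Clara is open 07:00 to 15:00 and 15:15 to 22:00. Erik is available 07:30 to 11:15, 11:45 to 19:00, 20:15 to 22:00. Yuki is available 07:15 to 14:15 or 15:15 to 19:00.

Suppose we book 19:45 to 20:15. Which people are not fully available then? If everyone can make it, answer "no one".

Clara: free for 19:45-20:15. Erik: not fully free for 19:45-20:15. Yuki: not fully free for 19:45-20:15.

Erik, Yuki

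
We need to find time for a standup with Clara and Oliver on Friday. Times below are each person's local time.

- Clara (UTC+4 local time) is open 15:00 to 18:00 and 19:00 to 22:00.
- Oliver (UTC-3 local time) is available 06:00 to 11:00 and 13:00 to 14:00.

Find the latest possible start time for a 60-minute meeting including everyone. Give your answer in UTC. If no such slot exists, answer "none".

Clara in UTC: 11:00-14:00, 15:00-18:00 (subtract 4h to convert from UTC+4).
Oliver in UTC: 09:00-14:00, 16:00-17:00 (add 3h to convert from UTC-3).
Clara ∩ Oliver: 11:00-14:00, 16:00-17:00.
The last common window of at least 60 minutes is 16:00-17:00; a 60-minute meeting can start as late as 16:00 and still end by 17:00.

16:00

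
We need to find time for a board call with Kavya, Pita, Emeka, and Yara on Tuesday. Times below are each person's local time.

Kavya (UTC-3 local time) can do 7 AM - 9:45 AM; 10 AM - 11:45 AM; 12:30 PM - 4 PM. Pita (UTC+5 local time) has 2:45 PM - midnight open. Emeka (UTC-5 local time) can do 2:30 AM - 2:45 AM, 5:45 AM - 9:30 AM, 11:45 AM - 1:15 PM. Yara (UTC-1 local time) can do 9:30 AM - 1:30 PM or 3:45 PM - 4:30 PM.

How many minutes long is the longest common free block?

Kavya in UTC: 10:00-12:45, 13:00-14:45, 15:30-19:00 (add 3h to convert from UTC-3).
Pita in UTC: 09:45-19:00 (subtract 5h to convert from UTC+5).
Emeka in UTC: 07:30-07:45, 10:45-14:30, 16:45-18:15 (add 5h to convert from UTC-5).
Yara in UTC: 10:30-14:30, 16:45-17:30 (add 1h to convert from UTC-1).
Kavya ∩ Pita: 10:00-12:45, 13:00-14:45, 15:30-19:00.
Kavya ∩ Pita ∩ Emeka: 10:45-12:45, 13:00-14:30, 16:45-18:15.
Kavya ∩ Pita ∩ Emeka ∩ Yara: 10:45-12:45, 13:00-14:30, 16:45-17:30.
The longest is 10:45-12:45 at 120 minutes.

120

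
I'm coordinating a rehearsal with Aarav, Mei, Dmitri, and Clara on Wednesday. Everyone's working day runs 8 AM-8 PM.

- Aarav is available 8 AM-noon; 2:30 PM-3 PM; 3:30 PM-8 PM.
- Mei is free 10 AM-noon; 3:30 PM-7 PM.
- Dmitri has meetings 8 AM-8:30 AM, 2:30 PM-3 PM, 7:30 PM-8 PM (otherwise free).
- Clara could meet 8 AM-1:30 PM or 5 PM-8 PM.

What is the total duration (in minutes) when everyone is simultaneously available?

240

Aarav free: 08:00-12:00, 14:30-15:00, 15:30-20:00.
Mei free: 10:00-12:00, 15:30-19:00.
Dmitri free: 08:30-14:30, 15:00-19:30 (invert busy blocks within the working day).
Clara free: 08:00-13:30, 17:00-20:00.
Aarav ∩ Mei: 10:00-12:00, 15:30-19:00.
Aarav ∩ Mei ∩ Dmitri: 10:00-12:00, 15:30-19:00.
Aarav ∩ Mei ∩ Dmitri ∩ Clara: 10:00-12:00, 17:00-19:00.
Summing the common windows: 120 + 120 = 240 minutes.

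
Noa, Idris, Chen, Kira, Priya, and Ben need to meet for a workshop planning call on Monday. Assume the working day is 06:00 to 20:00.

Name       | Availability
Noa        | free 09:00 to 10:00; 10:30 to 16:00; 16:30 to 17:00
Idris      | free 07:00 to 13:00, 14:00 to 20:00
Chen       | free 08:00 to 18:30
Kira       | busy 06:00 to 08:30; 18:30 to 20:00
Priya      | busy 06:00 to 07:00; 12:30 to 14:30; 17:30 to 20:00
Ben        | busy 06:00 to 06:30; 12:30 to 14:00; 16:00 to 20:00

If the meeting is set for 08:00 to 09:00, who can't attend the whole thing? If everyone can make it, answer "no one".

Noa free: 09:00-10:00, 10:30-16:00, 16:30-17:00.
Idris free: 07:00-13:00, 14:00-20:00.
Chen free: 08:00-18:30.
Kira free: 08:30-18:30 (invert busy blocks within the working day).
Priya free: 07:00-12:30, 14:30-17:30 (invert busy blocks within the working day).
Ben free: 06:30-12:30, 14:00-16:00 (invert busy blocks within the working day).
Noa: not fully free for 08:00-09:00. Idris: free for 08:00-09:00. Chen: free for 08:00-09:00. Kira: not fully free for 08:00-09:00. Priya: free for 08:00-09:00. Ben: free for 08:00-09:00.

Kira, Noa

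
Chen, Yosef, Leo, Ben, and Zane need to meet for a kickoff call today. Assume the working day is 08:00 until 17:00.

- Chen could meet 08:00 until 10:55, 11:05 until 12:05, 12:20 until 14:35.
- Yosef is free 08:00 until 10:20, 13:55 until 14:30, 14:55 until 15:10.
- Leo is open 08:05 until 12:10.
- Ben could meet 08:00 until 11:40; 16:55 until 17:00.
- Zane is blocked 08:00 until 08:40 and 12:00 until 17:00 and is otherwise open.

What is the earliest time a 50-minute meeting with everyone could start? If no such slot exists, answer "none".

Chen free: 08:00-10:55, 11:05-12:05, 12:20-14:35.
Yosef free: 08:00-10:20, 13:55-14:30, 14:55-15:10.
Leo free: 08:05-12:10.
Ben free: 08:00-11:40, 16:55-17:00.
Zane free: 08:40-12:00 (invert busy blocks within the working day).
Chen ∩ Yosef: 08:00-10:20, 13:55-14:30.
Chen ∩ Yosef ∩ Leo: 08:05-10:20.
Chen ∩ Yosef ∩ Leo ∩ Ben: 08:05-10:20.
Chen ∩ Yosef ∩ Leo ∩ Ben ∩ Zane: 08:40-10:20.
The first common window of at least 50 minutes is 08:40-10:20, so the earliest start is 08:40.

08:40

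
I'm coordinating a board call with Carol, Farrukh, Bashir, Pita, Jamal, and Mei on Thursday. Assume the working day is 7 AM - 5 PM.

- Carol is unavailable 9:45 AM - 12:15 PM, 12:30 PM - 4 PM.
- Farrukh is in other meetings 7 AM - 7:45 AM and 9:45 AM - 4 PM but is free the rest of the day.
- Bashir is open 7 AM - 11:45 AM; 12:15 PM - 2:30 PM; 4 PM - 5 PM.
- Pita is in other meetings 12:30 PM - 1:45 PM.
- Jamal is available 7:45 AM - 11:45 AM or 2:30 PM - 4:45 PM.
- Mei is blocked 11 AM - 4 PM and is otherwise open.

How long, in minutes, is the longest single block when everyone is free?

Carol free: 07:00-09:45, 12:15-12:30, 16:00-17:00 (invert busy blocks within the working day).
Farrukh free: 07:45-09:45, 16:00-17:00 (invert busy blocks within the working day).
Bashir free: 07:00-11:45, 12:15-14:30, 16:00-17:00.
Pita free: 07:00-12:30, 13:45-17:00 (invert busy blocks within the working day).
Jamal free: 07:45-11:45, 14:30-16:45.
Mei free: 07:00-11:00, 16:00-17:00 (invert busy blocks within the working day).
Carol ∩ Farrukh: 07:45-09:45, 16:00-17:00.
Carol ∩ Farrukh ∩ Bashir: 07:45-09:45, 16:00-17:00.
Carol ∩ Farrukh ∩ Bashir ∩ Pita: 07:45-09:45, 16:00-17:00.
Carol ∩ Farrukh ∩ Bashir ∩ Pita ∩ Jamal: 07:45-09:45, 16:00-16:45.
Carol ∩ Farrukh ∩ Bashir ∩ Pita ∩ Jamal ∩ Mei: 07:45-09:45, 16:00-16:45.
The longest is 07:45-09:45 at 120 minutes.

120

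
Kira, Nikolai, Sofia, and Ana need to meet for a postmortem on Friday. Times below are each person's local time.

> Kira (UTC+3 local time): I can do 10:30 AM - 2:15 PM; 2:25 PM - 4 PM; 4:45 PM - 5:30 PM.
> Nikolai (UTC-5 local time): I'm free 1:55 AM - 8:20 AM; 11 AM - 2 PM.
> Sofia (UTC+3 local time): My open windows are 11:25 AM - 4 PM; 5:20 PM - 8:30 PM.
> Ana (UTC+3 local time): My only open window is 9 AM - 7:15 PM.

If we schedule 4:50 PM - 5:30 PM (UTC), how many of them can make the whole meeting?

2

Kira in UTC: 07:30-11:15, 11:25-13:00, 13:45-14:30 (subtract 3h to convert from UTC+3).
Nikolai in UTC: 06:55-13:20, 16:00-19:00 (add 5h to convert from UTC-5).
Sofia in UTC: 08:25-13:00, 14:20-17:30 (subtract 3h to convert from UTC+3).
Ana in UTC: 06:00-16:15 (subtract 3h to convert from UTC+3).
Nikolai and Sofia can make the full 16:50-17:30 slot — that's 2.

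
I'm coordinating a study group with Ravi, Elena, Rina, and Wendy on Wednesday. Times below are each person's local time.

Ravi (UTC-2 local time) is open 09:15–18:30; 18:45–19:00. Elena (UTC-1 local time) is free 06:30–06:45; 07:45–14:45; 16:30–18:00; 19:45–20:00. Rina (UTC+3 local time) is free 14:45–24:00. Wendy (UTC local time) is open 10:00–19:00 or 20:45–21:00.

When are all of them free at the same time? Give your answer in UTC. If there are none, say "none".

11:45-15:45, 17:30-19:00, 20:45-21:00

Ravi in UTC: 11:15-20:30, 20:45-21:00 (add 2h to convert from UTC-2).
Elena in UTC: 07:30-07:45, 08:45-15:45, 17:30-19:00, 20:45-21:00 (add 1h to convert from UTC-1).
Rina in UTC: 11:45-21:00 (subtract 3h to convert from UTC+3).
Wendy in UTC: 10:00-19:00, 20:45-21:00.
Ravi ∩ Elena: 11:15-15:45, 17:30-19:00, 20:45-21:00.
Ravi ∩ Elena ∩ Rina: 11:45-15:45, 17:30-19:00, 20:45-21:00.
Ravi ∩ Elena ∩ Rina ∩ Wendy: 11:45-15:45, 17:30-19:00, 20:45-21:00.
Those are the intersection windows.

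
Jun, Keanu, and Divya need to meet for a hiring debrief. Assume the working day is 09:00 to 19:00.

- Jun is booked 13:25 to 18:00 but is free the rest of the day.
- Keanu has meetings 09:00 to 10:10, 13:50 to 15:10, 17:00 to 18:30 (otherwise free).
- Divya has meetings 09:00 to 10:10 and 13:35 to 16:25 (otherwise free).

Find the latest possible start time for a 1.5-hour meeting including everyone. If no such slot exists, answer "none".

Jun free: 09:00-13:25, 18:00-19:00 (invert busy blocks within the working day).
Keanu free: 10:10-13:50, 15:10-17:00, 18:30-19:00 (invert busy blocks within the working day).
Divya free: 10:10-13:35, 16:25-19:00 (invert busy blocks within the working day).
Jun ∩ Keanu: 10:10-13:25, 18:30-19:00.
Jun ∩ Keanu ∩ Divya: 10:10-13:25, 18:30-19:00.
So the common availability across everyone is 10:10-13:25, 18:30-19:00.
The last common window of at least 90 minutes is 10:10-13:25; a 90-minute meeting can start as late as 11:55 and still end by 13:25.

11:55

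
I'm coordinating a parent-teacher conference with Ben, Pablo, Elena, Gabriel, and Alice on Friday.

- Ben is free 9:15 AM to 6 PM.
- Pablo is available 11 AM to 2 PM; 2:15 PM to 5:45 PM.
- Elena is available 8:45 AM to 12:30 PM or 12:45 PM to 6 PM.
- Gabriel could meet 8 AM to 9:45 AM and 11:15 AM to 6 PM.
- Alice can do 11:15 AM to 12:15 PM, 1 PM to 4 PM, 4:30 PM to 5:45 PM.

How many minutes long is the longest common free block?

Ben ∩ Pablo: 11:00-14:00, 14:15-17:45.
Ben ∩ Pablo ∩ Elena: 11:00-12:30, 12:45-14:00, 14:15-17:45.
Ben ∩ Pablo ∩ Elena ∩ Gabriel: 11:15-12:30, 12:45-14:00, 14:15-17:45.
Ben ∩ Pablo ∩ Elena ∩ Gabriel ∩ Alice: 11:15-12:15, 13:00-14:00, 14:15-16:00, 16:30-17:45.
The longest is 14:15-16:00 at 105 minutes.

105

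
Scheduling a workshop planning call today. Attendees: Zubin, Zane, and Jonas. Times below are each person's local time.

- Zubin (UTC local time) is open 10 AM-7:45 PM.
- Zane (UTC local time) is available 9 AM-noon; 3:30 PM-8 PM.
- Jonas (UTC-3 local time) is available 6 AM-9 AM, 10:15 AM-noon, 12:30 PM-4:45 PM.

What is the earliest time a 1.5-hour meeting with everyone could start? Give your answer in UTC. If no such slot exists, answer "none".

Zubin in UTC: 10:00-19:45.
Zane in UTC: 09:00-12:00, 15:30-20:00.
Jonas in UTC: 09:00-12:00, 13:15-15:00, 15:30-19:45 (add 3h to convert from UTC-3).
Zubin ∩ Zane: 10:00-12:00, 15:30-19:45.
Zubin ∩ Zane ∩ Jonas: 10:00-12:00, 15:30-19:45.
So the common availability across everyone is 10:00-12:00, 15:30-19:45.
The first common window of at least 90 minutes is 10:00-12:00, so the earliest start is 10:00.

10:00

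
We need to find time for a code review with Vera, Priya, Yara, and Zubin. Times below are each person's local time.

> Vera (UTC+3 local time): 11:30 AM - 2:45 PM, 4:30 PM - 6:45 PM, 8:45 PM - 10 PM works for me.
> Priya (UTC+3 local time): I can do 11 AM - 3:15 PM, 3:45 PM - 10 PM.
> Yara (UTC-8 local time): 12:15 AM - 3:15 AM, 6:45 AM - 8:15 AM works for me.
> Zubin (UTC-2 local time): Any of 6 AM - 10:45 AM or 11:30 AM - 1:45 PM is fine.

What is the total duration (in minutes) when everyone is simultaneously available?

Vera in UTC: 08:30-11:45, 13:30-15:45, 17:45-19:00 (subtract 3h to convert from UTC+3).
Priya in UTC: 08:00-12:15, 12:45-19:00 (subtract 3h to convert from UTC+3).
Yara in UTC: 08:15-11:15, 14:45-16:15 (add 8h to convert from UTC-8).
Zubin in UTC: 08:00-12:45, 13:30-15:45 (add 2h to convert from UTC-2).
Vera ∩ Priya: 08:30-11:45, 13:30-15:45, 17:45-19:00.
Vera ∩ Priya ∩ Yara: 08:30-11:15, 14:45-15:45.
Vera ∩ Priya ∩ Yara ∩ Zubin: 08:30-11:15, 14:45-15:45.
Those are the intersection windows.
Summing the common windows: 165 + 60 = 225 minutes.

225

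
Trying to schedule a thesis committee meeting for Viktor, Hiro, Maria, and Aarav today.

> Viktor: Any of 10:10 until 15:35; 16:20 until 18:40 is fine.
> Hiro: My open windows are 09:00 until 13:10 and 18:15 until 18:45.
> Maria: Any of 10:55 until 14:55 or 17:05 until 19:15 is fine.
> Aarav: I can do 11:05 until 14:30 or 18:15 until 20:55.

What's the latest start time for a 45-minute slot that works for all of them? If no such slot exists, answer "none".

Viktor ∩ Hiro: 10:10-13:10, 18:15-18:40.
Viktor ∩ Hiro ∩ Maria: 10:55-13:10, 18:15-18:40.
Viktor ∩ Hiro ∩ Maria ∩ Aarav: 11:05-13:10, 18:15-18:40.
The last common window of at least 45 minutes is 11:05-13:10; a 45-minute meeting can start as late as 12:25 and still end by 13:10.

12:25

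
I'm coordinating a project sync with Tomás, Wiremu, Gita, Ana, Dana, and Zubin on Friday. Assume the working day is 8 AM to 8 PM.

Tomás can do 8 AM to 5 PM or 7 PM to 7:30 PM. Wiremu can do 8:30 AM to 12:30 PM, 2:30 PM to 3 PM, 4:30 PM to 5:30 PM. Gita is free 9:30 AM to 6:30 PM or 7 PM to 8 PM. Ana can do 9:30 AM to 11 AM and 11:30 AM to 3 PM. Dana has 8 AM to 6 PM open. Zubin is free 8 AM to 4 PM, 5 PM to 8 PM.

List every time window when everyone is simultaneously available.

09:30-11:00, 11:30-12:30, 14:30-15:00

Tomás ∩ Wiremu: 08:30-12:30, 14:30-15:00, 16:30-17:00.
Tomás ∩ Wiremu ∩ Gita: 09:30-12:30, 14:30-15:00, 16:30-17:00.
Tomás ∩ Wiremu ∩ Gita ∩ Ana: 09:30-11:00, 11:30-12:30, 14:30-15:00.
Tomás ∩ Wiremu ∩ Gita ∩ Ana ∩ Dana: 09:30-11:00, 11:30-12:30, 14:30-15:00.
Tomás ∩ Wiremu ∩ Gita ∩ Ana ∩ Dana ∩ Zubin: 09:30-11:00, 11:30-12:30, 14:30-15:00.
Those are the intersection windows.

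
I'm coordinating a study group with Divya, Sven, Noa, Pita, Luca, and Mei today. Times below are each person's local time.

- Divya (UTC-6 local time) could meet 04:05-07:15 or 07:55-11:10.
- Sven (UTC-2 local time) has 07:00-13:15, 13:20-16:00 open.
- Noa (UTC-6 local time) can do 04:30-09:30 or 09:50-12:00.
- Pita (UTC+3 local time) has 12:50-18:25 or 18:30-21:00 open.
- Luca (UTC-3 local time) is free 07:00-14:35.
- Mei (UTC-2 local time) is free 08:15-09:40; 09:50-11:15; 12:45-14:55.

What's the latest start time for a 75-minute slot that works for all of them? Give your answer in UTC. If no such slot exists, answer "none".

12:00

Divya in UTC: 10:05-13:15, 13:55-17:10 (add 6h to convert from UTC-6).
Sven in UTC: 09:00-15:15, 15:20-18:00 (add 2h to convert from UTC-2).
Noa in UTC: 10:30-15:30, 15:50-18:00 (add 6h to convert from UTC-6).
Pita in UTC: 09:50-15:25, 15:30-18:00 (subtract 3h to convert from UTC+3).
Luca in UTC: 10:00-17:35 (add 3h to convert from UTC-3).
Mei in UTC: 10:15-11:40, 11:50-13:15, 14:45-16:55 (add 2h to convert from UTC-2).
Divya ∩ Sven: 10:05-13:15, 13:55-15:15, 15:20-17:10.
Divya ∩ Sven ∩ Noa: 10:30-13:15, 13:55-15:15, 15:20-15:30, 15:50-17:10.
Divya ∩ Sven ∩ Noa ∩ Pita: 10:30-13:15, 13:55-15:15, 15:20-15:25, 15:50-17:10.
Divya ∩ Sven ∩ Noa ∩ Pita ∩ Luca: 10:30-13:15, 13:55-15:15, 15:20-15:25, 15:50-17:10.
Divya ∩ Sven ∩ Noa ∩ Pita ∩ Luca ∩ Mei: 10:30-11:40, 11:50-13:15, 14:45-15:15, 15:20-15:25, 15:50-16:55.
The last common window of at least 75 minutes is 11:50-13:15; a 75-minute meeting can start as late as 12:00 and still end by 13:15.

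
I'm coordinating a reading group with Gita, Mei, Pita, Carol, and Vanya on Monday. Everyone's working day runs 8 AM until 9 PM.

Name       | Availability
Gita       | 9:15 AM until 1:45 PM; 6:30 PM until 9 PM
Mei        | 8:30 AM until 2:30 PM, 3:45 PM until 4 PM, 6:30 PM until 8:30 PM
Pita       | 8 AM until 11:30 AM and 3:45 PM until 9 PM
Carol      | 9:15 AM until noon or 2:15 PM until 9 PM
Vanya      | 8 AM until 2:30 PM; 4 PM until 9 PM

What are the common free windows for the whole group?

Gita ∩ Mei: 09:15-13:45, 18:30-20:30.
Gita ∩ Mei ∩ Pita: 09:15-11:30, 18:30-20:30.
Gita ∩ Mei ∩ Pita ∩ Carol: 09:15-11:30, 18:30-20:30.
Gita ∩ Mei ∩ Pita ∩ Carol ∩ Vanya: 09:15-11:30, 18:30-20:30.

09:15-11:30, 18:30-20:30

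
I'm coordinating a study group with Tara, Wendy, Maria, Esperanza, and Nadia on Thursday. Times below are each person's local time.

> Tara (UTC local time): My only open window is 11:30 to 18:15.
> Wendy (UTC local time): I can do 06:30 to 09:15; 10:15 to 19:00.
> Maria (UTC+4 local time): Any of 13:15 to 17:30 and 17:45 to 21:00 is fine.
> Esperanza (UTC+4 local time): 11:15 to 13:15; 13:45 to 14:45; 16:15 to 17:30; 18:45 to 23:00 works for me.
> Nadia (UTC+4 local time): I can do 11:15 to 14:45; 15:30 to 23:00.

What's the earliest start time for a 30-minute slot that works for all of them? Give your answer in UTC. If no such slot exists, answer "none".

12:15

Tara in UTC: 11:30-18:15.
Wendy in UTC: 06:30-09:15, 10:15-19:00.
Maria in UTC: 09:15-13:30, 13:45-17:00 (subtract 4h to convert from UTC+4).
Esperanza in UTC: 07:15-09:15, 09:45-10:45, 12:15-13:30, 14:45-19:00 (subtract 4h to convert from UTC+4).
Nadia in UTC: 07:15-10:45, 11:30-19:00 (subtract 4h to convert from UTC+4).
Tara ∩ Wendy: 11:30-18:15.
Tara ∩ Wendy ∩ Maria: 11:30-13:30, 13:45-17:00.
Tara ∩ Wendy ∩ Maria ∩ Esperanza: 12:15-13:30, 14:45-17:00.
Tara ∩ Wendy ∩ Maria ∩ Esperanza ∩ Nadia: 12:15-13:30, 14:45-17:00.
So the common availability across everyone is 12:15-13:30, 14:45-17:00.
The first common window of at least 30 minutes is 12:15-13:30, so the earliest start is 12:15.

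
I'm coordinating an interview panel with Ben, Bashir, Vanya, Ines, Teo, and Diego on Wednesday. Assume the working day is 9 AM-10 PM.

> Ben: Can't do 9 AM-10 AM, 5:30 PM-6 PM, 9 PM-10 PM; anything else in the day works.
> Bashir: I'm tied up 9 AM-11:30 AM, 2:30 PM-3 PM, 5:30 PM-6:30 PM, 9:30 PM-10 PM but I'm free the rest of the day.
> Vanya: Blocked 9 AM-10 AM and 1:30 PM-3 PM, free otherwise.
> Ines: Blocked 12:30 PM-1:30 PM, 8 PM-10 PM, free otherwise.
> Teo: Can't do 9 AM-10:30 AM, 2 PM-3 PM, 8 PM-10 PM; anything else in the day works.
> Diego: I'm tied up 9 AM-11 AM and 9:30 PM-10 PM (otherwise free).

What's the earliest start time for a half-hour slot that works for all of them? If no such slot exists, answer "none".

11:30

Ben free: 10:00-17:30, 18:00-21:00 (invert busy blocks within the working day).
Bashir free: 11:30-14:30, 15:00-17:30, 18:30-21:30 (invert busy blocks within the working day).
Vanya free: 10:00-13:30, 15:00-22:00 (invert busy blocks within the working day).
Ines free: 09:00-12:30, 13:30-20:00 (invert busy blocks within the working day).
Teo free: 10:30-14:00, 15:00-20:00 (invert busy blocks within the working day).
Diego free: 11:00-21:30 (invert busy blocks within the working day).
Ben ∩ Bashir: 11:30-14:30, 15:00-17:30, 18:30-21:00.
Ben ∩ Bashir ∩ Vanya: 11:30-13:30, 15:00-17:30, 18:30-21:00.
Ben ∩ Bashir ∩ Vanya ∩ Ines: 11:30-12:30, 15:00-17:30, 18:30-20:00.
Ben ∩ Bashir ∩ Vanya ∩ Ines ∩ Teo: 11:30-12:30, 15:00-17:30, 18:30-20:00.
Ben ∩ Bashir ∩ Vanya ∩ Ines ∩ Teo ∩ Diego: 11:30-12:30, 15:00-17:30, 18:30-20:00.
So the common availability across everyone is 11:30-12:30, 15:00-17:30, 18:30-20:00.
The first common window of at least 30 minutes is 11:30-12:30, so the earliest start is 11:30.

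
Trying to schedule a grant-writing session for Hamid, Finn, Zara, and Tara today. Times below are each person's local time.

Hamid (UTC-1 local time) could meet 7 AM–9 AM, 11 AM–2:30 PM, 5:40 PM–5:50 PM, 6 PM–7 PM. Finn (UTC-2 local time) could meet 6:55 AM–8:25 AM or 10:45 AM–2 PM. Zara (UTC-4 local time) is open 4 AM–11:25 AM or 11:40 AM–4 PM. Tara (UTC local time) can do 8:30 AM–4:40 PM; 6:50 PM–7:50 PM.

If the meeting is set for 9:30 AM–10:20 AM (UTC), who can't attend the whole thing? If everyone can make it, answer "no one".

Hamid in UTC: 08:00-10:00, 12:00-15:30, 18:40-18:50, 19:00-20:00 (add 1h to convert from UTC-1).
Finn in UTC: 08:55-10:25, 12:45-16:00 (add 2h to convert from UTC-2).
Zara in UTC: 08:00-15:25, 15:40-20:00 (add 4h to convert from UTC-4).
Tara in UTC: 08:30-16:40, 18:50-19:50.
Hamid: not fully free for 09:30-10:20. Finn: free for 09:30-10:20. Zara: free for 09:30-10:20. Tara: free for 09:30-10:20.

Hamid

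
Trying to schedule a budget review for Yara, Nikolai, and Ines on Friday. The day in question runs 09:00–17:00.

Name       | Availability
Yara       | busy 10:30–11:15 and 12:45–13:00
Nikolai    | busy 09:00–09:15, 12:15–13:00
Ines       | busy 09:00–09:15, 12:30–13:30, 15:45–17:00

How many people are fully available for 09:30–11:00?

2

Yara free: 09:00-10:30, 11:15-12:45, 13:00-17:00 (invert busy blocks within the working day).
Nikolai free: 09:15-12:15, 13:00-17:00 (invert busy blocks within the working day).
Ines free: 09:15-12:30, 13:30-15:45 (invert busy blocks within the working day).
Nikolai and Ines can make the full 09:30-11:00 slot — that's 2.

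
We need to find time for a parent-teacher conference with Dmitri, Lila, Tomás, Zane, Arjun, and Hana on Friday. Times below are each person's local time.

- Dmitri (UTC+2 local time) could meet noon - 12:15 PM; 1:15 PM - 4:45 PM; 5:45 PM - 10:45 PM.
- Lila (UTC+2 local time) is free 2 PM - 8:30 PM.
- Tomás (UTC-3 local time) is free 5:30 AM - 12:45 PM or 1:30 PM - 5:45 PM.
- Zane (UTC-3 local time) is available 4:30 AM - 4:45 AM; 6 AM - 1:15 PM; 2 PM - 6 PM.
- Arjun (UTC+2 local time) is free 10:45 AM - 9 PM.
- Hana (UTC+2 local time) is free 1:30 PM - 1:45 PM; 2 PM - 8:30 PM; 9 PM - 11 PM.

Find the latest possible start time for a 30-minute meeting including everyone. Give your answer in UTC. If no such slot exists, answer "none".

Dmitri in UTC: 10:00-10:15, 11:15-14:45, 15:45-20:45 (subtract 2h to convert from UTC+2).
Lila in UTC: 12:00-18:30 (subtract 2h to convert from UTC+2).
Tomás in UTC: 08:30-15:45, 16:30-20:45 (add 3h to convert from UTC-3).
Zane in UTC: 07:30-07:45, 09:00-16:15, 17:00-21:00 (add 3h to convert from UTC-3).
Arjun in UTC: 08:45-19:00 (subtract 2h to convert from UTC+2).
Hana in UTC: 11:30-11:45, 12:00-18:30, 19:00-21:00 (subtract 2h to convert from UTC+2).
Dmitri ∩ Lila: 12:00-14:45, 15:45-18:30.
Dmitri ∩ Lila ∩ Tomás: 12:00-14:45, 16:30-18:30.
Dmitri ∩ Lila ∩ Tomás ∩ Zane: 12:00-14:45, 17:00-18:30.
Dmitri ∩ Lila ∩ Tomás ∩ Zane ∩ Arjun: 12:00-14:45, 17:00-18:30.
Dmitri ∩ Lila ∩ Tomás ∩ Zane ∩ Arjun ∩ Hana: 12:00-14:45, 17:00-18:30.
The last common window of at least 30 minutes is 17:00-18:30; a 30-minute meeting can start as late as 18:00 and still end by 18:30.

18:00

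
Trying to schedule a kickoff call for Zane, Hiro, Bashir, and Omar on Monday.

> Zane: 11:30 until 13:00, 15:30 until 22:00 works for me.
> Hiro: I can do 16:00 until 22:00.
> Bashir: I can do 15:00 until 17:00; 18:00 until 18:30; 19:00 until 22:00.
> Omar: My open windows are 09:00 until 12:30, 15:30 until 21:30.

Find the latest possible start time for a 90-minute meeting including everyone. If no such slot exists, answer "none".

20:00

Zane ∩ Hiro: 16:00-22:00.
Zane ∩ Hiro ∩ Bashir: 16:00-17:00, 18:00-18:30, 19:00-22:00.
Zane ∩ Hiro ∩ Bashir ∩ Omar: 16:00-17:00, 18:00-18:30, 19:00-21:30.
The last common window of at least 90 minutes is 19:00-21:30; a 90-minute meeting can start as late as 20:00 and still end by 21:30.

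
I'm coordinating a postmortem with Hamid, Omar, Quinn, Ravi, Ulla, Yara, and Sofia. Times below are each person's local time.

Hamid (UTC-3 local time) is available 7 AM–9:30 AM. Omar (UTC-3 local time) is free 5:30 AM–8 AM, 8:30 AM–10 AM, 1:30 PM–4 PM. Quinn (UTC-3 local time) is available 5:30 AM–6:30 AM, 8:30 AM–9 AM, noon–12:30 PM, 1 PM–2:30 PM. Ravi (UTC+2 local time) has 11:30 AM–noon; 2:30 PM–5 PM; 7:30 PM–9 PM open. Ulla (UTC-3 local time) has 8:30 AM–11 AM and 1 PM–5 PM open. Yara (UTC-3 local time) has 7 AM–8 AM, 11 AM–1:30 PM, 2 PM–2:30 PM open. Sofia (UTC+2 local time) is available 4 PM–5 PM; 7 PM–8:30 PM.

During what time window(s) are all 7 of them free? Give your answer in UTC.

Hamid in UTC: 10:00-12:30 (add 3h to convert from UTC-3).
Omar in UTC: 08:30-11:00, 11:30-13:00, 16:30-19:00 (add 3h to convert from UTC-3).
Quinn in UTC: 08:30-09:30, 11:30-12:00, 15:00-15:30, 16:00-17:30 (add 3h to convert from UTC-3).
Ravi in UTC: 09:30-10:00, 12:30-15:00, 17:30-19:00 (subtract 2h to convert from UTC+2).
Ulla in UTC: 11:30-14:00, 16:00-20:00 (add 3h to convert from UTC-3).
Yara in UTC: 10:00-11:00, 14:00-16:30, 17:00-17:30 (add 3h to convert from UTC-3).
Sofia in UTC: 14:00-15:00, 17:00-18:30 (subtract 2h to convert from UTC+2).
Hamid ∩ Omar: 10:00-11:00, 11:30-12:30.
Hamid ∩ Omar ∩ Quinn: 11:30-12:00.
Hamid ∩ Omar ∩ Quinn ∩ Ravi: ∅.
Hamid ∩ Omar ∩ Quinn ∩ Ravi ∩ Ulla: ∅.
Hamid ∩ Omar ∩ Quinn ∩ Ravi ∩ Ulla ∩ Yara: ∅.
Hamid ∩ Omar ∩ Quinn ∩ Ravi ∩ Ulla ∩ Yara ∩ Sofia: ∅.
There is no time when everyone is free.

none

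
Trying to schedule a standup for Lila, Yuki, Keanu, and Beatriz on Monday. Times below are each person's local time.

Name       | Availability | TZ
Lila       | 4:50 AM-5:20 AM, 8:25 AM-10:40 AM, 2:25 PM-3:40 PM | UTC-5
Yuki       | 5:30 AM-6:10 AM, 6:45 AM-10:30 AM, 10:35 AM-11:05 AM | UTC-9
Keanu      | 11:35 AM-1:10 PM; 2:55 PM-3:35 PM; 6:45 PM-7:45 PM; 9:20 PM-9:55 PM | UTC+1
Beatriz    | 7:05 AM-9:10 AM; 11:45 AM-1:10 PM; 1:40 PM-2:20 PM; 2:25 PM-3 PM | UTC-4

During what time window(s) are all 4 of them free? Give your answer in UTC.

Lila in UTC: 09:50-10:20, 13:25-15:40, 19:25-20:40 (add 5h to convert from UTC-5).
Yuki in UTC: 14:30-15:10, 15:45-19:30, 19:35-20:05 (add 9h to convert from UTC-9).
Keanu in UTC: 10:35-12:10, 13:55-14:35, 17:45-18:45, 20:20-20:55 (subtract 1h to convert from UTC+1).
Beatriz in UTC: 11:05-13:10, 15:45-17:10, 17:40-18:20, 18:25-19:00 (add 4h to convert from UTC-4).
Lila ∩ Yuki: 14:30-15:10, 19:25-19:30, 19:35-20:05.
Lila ∩ Yuki ∩ Keanu: 14:30-14:35.
Lila ∩ Yuki ∩ Keanu ∩ Beatriz: ∅.
There is no time when everyone is free.

none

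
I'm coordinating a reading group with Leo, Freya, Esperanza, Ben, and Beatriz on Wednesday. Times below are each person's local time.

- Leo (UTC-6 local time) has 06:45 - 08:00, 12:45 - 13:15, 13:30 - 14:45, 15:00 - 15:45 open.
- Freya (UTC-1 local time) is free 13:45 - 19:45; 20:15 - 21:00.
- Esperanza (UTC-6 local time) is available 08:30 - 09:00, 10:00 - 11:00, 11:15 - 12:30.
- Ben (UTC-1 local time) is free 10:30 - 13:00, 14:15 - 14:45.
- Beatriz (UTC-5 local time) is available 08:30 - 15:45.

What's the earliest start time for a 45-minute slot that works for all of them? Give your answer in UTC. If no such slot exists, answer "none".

none

Leo in UTC: 12:45-14:00, 18:45-19:15, 19:30-20:45, 21:00-21:45 (add 6h to convert from UTC-6).
Freya in UTC: 14:45-20:45, 21:15-22:00 (add 1h to convert from UTC-1).
Esperanza in UTC: 14:30-15:00, 16:00-17:00, 17:15-18:30 (add 6h to convert from UTC-6).
Ben in UTC: 11:30-14:00, 15:15-15:45 (add 1h to convert from UTC-1).
Beatriz in UTC: 13:30-20:45 (add 5h to convert from UTC-5).
Leo ∩ Freya: 18:45-19:15, 19:30-20:45, 21:15-21:45.
Leo ∩ Freya ∩ Esperanza: ∅.
Leo ∩ Freya ∩ Esperanza ∩ Ben: ∅.
Leo ∩ Freya ∩ Esperanza ∩ Ben ∩ Beatriz: ∅.
There is no time when everyone is free.
No common window is at least 45 minutes long.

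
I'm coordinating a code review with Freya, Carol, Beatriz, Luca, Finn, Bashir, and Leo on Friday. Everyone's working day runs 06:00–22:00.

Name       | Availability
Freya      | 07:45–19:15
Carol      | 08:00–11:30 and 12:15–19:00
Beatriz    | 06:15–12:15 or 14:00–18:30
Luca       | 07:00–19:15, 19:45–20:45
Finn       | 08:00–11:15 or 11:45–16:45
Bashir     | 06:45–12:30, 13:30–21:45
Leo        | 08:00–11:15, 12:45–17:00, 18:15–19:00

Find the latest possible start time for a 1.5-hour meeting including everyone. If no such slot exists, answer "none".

Freya ∩ Carol: 08:00-11:30, 12:15-19:00.
Freya ∩ Carol ∩ Beatriz: 08:00-11:30, 14:00-18:30.
Freya ∩ Carol ∩ Beatriz ∩ Luca: 08:00-11:30, 14:00-18:30.
Freya ∩ Carol ∩ Beatriz ∩ Luca ∩ Finn: 08:00-11:15, 14:00-16:45.
Freya ∩ Carol ∩ Beatriz ∩ Luca ∩ Finn ∩ Bashir: 08:00-11:15, 14:00-16:45.
Freya ∩ Carol ∩ Beatriz ∩ Luca ∩ Finn ∩ Bashir ∩ Leo: 08:00-11:15, 14:00-16:45.
The last common window of at least 90 minutes is 14:00-16:45; a 90-minute meeting can start as late as 15:15 and still end by 16:45.

15:15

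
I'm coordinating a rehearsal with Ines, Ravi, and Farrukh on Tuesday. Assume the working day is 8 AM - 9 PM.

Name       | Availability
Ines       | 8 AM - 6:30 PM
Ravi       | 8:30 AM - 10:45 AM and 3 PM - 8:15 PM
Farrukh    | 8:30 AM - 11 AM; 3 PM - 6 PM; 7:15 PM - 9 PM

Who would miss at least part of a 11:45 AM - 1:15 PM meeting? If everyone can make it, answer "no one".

Ines: free for 11:45-13:15. Ravi: not fully free for 11:45-13:15. Farrukh: not fully free for 11:45-13:15.

Farrukh, Ravi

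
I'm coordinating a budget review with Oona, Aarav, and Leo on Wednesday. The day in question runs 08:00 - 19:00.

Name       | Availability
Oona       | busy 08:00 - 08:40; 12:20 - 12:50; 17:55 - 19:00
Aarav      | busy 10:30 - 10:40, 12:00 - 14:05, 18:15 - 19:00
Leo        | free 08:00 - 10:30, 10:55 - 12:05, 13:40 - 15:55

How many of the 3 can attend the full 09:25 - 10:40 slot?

1

Oona free: 08:40-12:20, 12:50-17:55 (invert busy blocks within the working day).
Aarav free: 08:00-10:30, 10:40-12:00, 14:05-18:15 (invert busy blocks within the working day).
Leo free: 08:00-10:30, 10:55-12:05, 13:40-15:55.
Oona can make the full 09:25-10:40 slot — that's 1.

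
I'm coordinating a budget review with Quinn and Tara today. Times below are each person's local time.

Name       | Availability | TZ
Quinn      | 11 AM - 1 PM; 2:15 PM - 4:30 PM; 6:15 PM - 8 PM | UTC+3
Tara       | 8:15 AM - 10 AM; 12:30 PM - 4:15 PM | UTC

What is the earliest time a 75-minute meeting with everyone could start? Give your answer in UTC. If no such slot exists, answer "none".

08:15

Quinn in UTC: 08:00-10:00, 11:15-13:30, 15:15-17:00 (subtract 3h to convert from UTC+3).
Tara in UTC: 08:15-10:00, 12:30-16:15.
Quinn ∩ Tara: 08:15-10:00, 12:30-13:30, 15:15-16:15.
The first common window of at least 75 minutes is 08:15-10:00, so the earliest start is 08:15.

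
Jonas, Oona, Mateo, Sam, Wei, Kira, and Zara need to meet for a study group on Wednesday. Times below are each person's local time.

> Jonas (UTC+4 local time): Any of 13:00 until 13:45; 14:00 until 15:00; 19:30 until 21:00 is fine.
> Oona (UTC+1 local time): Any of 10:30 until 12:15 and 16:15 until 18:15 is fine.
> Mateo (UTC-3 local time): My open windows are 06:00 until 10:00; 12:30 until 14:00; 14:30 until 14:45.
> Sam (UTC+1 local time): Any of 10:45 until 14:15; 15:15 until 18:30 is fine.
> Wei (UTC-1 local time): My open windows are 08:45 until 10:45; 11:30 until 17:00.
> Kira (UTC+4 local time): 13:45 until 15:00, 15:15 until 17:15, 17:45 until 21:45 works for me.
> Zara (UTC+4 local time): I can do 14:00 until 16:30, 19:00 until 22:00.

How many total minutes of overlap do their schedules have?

150

Jonas in UTC: 09:00-09:45, 10:00-11:00, 15:30-17:00 (subtract 4h to convert from UTC+4).
Oona in UTC: 09:30-11:15, 15:15-17:15 (subtract 1h to convert from UTC+1).
Mateo in UTC: 09:00-13:00, 15:30-17:00, 17:30-17:45 (add 3h to convert from UTC-3).
Sam in UTC: 09:45-13:15, 14:15-17:30 (subtract 1h to convert from UTC+1).
Wei in UTC: 09:45-11:45, 12:30-18:00 (add 1h to convert from UTC-1).
Kira in UTC: 09:45-11:00, 11:15-13:15, 13:45-17:45 (subtract 4h to convert from UTC+4).
Zara in UTC: 10:00-12:30, 15:00-18:00 (subtract 4h to convert from UTC+4).
Jonas ∩ Oona: 09:30-09:45, 10:00-11:00, 15:30-17:00.
Jonas ∩ Oona ∩ Mateo: 09:30-09:45, 10:00-11:00, 15:30-17:00.
Jonas ∩ Oona ∩ Mateo ∩ Sam: 10:00-11:00, 15:30-17:00.
Jonas ∩ Oona ∩ Mateo ∩ Sam ∩ Wei: 10:00-11:00, 15:30-17:00.
Jonas ∩ Oona ∩ Mateo ∩ Sam ∩ Wei ∩ Kira: 10:00-11:00, 15:30-17:00.
Jonas ∩ Oona ∩ Mateo ∩ Sam ∩ Wei ∩ Kira ∩ Zara: 10:00-11:00, 15:30-17:00.
Summing the common windows: 60 + 90 = 150 minutes.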